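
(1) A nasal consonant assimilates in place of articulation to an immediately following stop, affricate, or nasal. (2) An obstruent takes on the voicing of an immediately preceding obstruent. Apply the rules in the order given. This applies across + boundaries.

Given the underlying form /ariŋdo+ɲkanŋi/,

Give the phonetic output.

Rule 1: /ŋ/ before /d/ (alveolar) → [n]
Rule 1: /ɲ/ before /k/ (velar) → [ŋ]
Rule 1: /n/ before /ŋ/ (velar) → [ŋ]
After rule 1: arindo+ŋkaŋŋi
Rule 2: no segment meets the rule's conditions; no change.

[arindo+ŋkaŋŋi]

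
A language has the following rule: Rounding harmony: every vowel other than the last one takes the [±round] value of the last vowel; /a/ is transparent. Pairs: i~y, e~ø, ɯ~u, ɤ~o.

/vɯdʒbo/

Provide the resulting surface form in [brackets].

[vudʒbo]

/ɯ/ harmonizes with /o/ ([+round]) → [u]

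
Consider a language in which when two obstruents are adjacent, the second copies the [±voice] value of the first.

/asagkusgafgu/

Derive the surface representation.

/k/ after /g/ (voiced) → [g]
/g/ after /s/ (voiceless) → [k]
/g/ after /f/ (voiceless) → [k]

[asagguskafku]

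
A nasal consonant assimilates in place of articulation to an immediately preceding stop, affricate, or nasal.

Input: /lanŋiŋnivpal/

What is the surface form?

/ŋ/ after /n/ (alveolar) → [n]
/n/ after /ŋ/ (velar) → [ŋ]

[lanniŋŋivpal]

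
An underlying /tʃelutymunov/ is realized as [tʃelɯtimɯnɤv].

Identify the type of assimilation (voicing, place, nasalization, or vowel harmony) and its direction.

vowel harmony, progressive

/u/→[ɯ] /y/→[i] /u/→[ɯ] /o/→[ɤ].
Vowels agree with the first vowel, so the harmony is progressive.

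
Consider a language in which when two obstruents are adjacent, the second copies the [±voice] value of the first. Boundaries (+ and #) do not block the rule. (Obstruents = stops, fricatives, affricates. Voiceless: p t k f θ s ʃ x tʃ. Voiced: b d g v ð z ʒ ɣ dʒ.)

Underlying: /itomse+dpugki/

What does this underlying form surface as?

[itomse+dbuggi]

/p/ after /d/ (voiced) → [b]
/k/ after /g/ (voiced) → [g]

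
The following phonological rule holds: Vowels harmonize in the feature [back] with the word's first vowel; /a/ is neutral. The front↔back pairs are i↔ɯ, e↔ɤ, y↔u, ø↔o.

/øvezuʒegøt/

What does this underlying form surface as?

/u/ harmonizes with /ø/ ([-back]) → [y]

[øvezyʒegøt]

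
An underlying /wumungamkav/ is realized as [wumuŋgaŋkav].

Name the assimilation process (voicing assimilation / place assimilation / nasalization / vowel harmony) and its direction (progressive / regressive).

/n/→[ŋ] /m/→[ŋ].
Each target copies a feature from the following segment, so the direction is regressive.

place assimilation, regressive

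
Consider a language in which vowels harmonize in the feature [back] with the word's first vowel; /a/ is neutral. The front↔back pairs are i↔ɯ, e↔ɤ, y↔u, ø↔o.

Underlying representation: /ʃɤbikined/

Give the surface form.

[ʃɤbɯkɯnɤd]

/i/ harmonizes with /ɤ/ ([+back]) → [ɯ]
/i/ harmonizes with /ɤ/ ([+back]) → [ɯ]
/e/ harmonizes with /ɤ/ ([+back]) → [ɤ]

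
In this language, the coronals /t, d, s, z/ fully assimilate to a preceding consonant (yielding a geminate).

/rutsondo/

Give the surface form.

/s/ after /t/ → [t] (total assimilation)
/d/ after /n/ → [n] (total assimilation)

[ruttonno]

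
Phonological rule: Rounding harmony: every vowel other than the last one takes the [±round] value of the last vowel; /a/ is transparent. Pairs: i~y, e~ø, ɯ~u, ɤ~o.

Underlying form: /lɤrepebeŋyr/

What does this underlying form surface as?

[lorøpøbøŋyr]

/ɤ/ harmonizes with /y/ ([+round]) → [o]
/e/ harmonizes with /y/ ([+round]) → [ø]
/e/ harmonizes with /y/ ([+round]) → [ø]
/e/ harmonizes with /y/ ([+round]) → [ø]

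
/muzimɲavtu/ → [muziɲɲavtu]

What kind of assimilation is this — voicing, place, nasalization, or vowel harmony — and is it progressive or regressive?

/m/→[ɲ].
Each target copies a feature from the following segment, so the direction is regressive.

place assimilation, regressive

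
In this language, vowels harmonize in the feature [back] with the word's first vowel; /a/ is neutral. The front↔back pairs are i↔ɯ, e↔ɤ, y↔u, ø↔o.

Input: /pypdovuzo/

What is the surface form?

/o/ harmonizes with /y/ ([-back]) → [ø]
/u/ harmonizes with /y/ ([-back]) → [y]
/o/ harmonizes with /y/ ([-back]) → [ø]

[pypdøvyzø]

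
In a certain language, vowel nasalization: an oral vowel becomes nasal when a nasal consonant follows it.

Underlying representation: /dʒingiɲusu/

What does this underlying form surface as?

[dʒĩngĩɲusu]

/i/ before nasal /n/ → [ĩ]
/i/ before nasal /ɲ/ → [ĩ]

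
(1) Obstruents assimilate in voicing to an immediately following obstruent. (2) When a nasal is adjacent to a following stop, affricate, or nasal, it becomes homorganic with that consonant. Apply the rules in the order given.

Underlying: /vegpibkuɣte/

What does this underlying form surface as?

Rule 1: /g/ before /p/ (voiceless) → [k]
Rule 1: /b/ before /k/ (voiceless) → [p]
Rule 1: /ɣ/ before /t/ (voiceless) → [x]
After rule 1: vekpipkuxte
Rule 2: no segment meets the rule's conditions; no change.

[vekpipkuxte]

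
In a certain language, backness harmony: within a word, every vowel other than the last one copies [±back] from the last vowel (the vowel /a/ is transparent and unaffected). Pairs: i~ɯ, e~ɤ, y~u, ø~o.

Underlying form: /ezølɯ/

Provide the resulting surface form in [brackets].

[ɤzolɯ]

/e/ harmonizes with /ɯ/ ([+back]) → [ɤ]
/ø/ harmonizes with /ɯ/ ([+back]) → [o]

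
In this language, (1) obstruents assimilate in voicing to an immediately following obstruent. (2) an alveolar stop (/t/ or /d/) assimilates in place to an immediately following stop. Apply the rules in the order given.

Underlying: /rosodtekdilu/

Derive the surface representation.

Rule 1: /d/ before /t/ (voiceless) → [t]
Rule 1: /k/ before /d/ (voiced) → [g]
After rule 1: rosottegdilu
Rule 2: no segment meets the rule's conditions; no change.

[rosottegdilu]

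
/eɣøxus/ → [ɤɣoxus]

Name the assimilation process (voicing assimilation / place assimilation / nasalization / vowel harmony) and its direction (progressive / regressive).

vowel harmony, regressive

/e/→[ɤ] /ø/→[o].
Vowels agree with the last vowel, so the harmony is regressive.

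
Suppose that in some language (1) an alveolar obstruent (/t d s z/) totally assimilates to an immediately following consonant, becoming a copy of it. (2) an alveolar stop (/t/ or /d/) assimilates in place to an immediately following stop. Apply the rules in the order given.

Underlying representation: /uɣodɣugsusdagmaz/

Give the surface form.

[uɣoɣɣugsuddagmaz]

Rule 1: /d/ before /ɣ/ → [ɣ] (total assimilation)
Rule 1: /s/ before /d/ → [d] (total assimilation)
After rule 1: uɣoɣɣugsuddagmaz
Rule 2: no segment meets the rule's conditions; no change.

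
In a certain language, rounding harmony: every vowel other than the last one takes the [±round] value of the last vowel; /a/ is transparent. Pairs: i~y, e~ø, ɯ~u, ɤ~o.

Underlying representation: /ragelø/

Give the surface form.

/e/ harmonizes with /ø/ ([+round]) → [ø]

[ragølø]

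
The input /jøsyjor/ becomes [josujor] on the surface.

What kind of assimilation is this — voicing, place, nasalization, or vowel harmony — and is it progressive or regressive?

vowel harmony, regressive

/ø/→[o] /y/→[u].
Vowels agree with the last vowel, so the harmony is regressive.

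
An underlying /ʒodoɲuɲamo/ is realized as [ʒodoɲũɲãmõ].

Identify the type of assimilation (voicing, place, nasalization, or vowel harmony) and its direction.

nasalization, progressive

/u/→[ũ] /a/→[ã] /o/→[õ].
Each target copies a feature from the preceding segment, so the direction is progressive.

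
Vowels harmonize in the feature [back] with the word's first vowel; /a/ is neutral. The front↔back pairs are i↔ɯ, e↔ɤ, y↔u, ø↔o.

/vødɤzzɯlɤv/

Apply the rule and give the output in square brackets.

[vødezzilev]

/ɤ/ harmonizes with /ø/ ([-back]) → [e]
/ɯ/ harmonizes with /ø/ ([-back]) → [i]
/ɤ/ harmonizes with /ø/ ([-back]) → [e]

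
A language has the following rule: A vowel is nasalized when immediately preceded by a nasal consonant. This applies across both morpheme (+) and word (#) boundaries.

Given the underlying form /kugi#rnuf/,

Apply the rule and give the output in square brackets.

[kugi#rnũf]

/u/ after nasal /n/ → [ũ]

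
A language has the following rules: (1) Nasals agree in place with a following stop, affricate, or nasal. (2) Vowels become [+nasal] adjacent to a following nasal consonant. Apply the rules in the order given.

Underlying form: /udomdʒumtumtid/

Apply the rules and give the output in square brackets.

[udõɲdʒũntũntid]

Rule 1: /m/ before /dʒ/ (palatal) → [ɲ]
Rule 1: /m/ before /t/ (alveolar) → [n]
Rule 1: /m/ before /t/ (alveolar) → [n]
After rule 1: udoɲdʒuntuntid
Rule 2: /o/ before nasal /ɲ/ → [õ]
Rule 2: /u/ before nasal /n/ → [ũ]
Rule 2: /u/ before nasal /n/ → [ũ]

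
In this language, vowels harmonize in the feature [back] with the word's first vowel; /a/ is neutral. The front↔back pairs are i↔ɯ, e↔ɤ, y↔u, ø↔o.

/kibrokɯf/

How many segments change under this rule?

2

/o/ harmonizes with /i/ ([-back]) → [ø]
/ɯ/ harmonizes with /i/ ([-back]) → [i]
2 segments change.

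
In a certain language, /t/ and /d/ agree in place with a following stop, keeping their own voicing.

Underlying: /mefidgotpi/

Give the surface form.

/d/ before /g/ (velar) → [g]
/t/ before /p/ (labial) → [p]

[mefiggoppi]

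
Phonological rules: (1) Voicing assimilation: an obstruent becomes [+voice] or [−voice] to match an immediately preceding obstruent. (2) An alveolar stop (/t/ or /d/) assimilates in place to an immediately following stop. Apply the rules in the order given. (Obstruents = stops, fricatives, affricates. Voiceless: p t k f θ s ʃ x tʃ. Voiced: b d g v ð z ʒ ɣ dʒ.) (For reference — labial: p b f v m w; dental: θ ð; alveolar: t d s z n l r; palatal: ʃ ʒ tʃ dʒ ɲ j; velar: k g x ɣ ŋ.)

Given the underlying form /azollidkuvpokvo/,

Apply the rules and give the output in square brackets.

[azolligguvbokfo]

Rule 1: /k/ after /d/ (voiced) → [g]
Rule 1: /p/ after /v/ (voiced) → [b]
Rule 1: /v/ after /k/ (voiceless) → [f]
After rule 1: azollidguvbokfo
Rule 2: /d/ before /g/ (velar) → [g]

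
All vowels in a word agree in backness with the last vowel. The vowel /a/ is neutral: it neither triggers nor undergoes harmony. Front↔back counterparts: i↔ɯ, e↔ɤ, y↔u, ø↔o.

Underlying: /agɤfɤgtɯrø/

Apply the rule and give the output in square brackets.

[agefegtirø]

/ɤ/ harmonizes with /ø/ ([-back]) → [e]
/ɤ/ harmonizes with /ø/ ([-back]) → [e]
/ɯ/ harmonizes with /ø/ ([-back]) → [i]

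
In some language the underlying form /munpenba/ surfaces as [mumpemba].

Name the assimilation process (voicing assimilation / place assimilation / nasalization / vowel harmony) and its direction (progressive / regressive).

/n/→[m] /n/→[m].
Each target copies a feature from the following segment, so the direction is regressive.

place assimilation, regressive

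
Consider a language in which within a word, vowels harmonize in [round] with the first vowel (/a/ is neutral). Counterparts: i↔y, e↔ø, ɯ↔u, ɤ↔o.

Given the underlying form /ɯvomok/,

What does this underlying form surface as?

[ɯvɤmɤk]

/o/ harmonizes with /ɯ/ ([-round]) → [ɤ]
/o/ harmonizes with /ɯ/ ([-round]) → [ɤ]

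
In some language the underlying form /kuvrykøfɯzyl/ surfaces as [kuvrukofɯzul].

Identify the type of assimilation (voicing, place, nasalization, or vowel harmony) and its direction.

/y/→[u] /ø/→[o] /y/→[u].
Vowels agree with the first vowel, so the harmony is progressive.

vowel harmony, progressive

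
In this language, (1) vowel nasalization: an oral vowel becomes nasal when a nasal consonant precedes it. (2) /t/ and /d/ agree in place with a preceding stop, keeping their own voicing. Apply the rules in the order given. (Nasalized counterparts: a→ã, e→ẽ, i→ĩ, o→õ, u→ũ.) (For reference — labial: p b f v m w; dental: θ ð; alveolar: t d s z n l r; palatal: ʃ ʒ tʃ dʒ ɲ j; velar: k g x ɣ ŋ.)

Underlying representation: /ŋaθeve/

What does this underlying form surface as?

Rule 1: /a/ after nasal /ŋ/ → [ã]
After rule 1: ŋãθeve
Rule 2: no segment meets the rule's conditions; no change.

[ŋãθeve]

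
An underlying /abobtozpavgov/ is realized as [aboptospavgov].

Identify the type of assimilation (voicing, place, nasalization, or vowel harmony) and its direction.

voicing assimilation, regressive

/b/→[p] /z/→[s].
Each target copies a feature from the following segment, so the direction is regressive.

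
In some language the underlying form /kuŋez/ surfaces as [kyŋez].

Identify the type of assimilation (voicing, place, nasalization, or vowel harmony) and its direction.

vowel harmony, regressive

/u/→[y].
Vowels agree with the last vowel, so the harmony is regressive.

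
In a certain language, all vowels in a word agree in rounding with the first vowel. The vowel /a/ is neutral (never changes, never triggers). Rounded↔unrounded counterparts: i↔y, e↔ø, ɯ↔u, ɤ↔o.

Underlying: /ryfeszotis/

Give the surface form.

/e/ harmonizes with /y/ ([+round]) → [ø]
/i/ harmonizes with /y/ ([+round]) → [y]

[ryføszotys]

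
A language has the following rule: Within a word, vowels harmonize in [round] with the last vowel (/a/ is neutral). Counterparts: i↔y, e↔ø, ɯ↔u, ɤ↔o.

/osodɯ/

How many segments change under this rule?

/o/ harmonizes with /ɯ/ ([-round]) → [ɤ]
/o/ harmonizes with /ɯ/ ([-round]) → [ɤ]
2 segments change.

2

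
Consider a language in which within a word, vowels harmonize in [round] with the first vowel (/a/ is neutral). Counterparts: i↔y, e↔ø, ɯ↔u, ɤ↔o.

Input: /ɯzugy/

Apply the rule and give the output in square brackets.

/u/ harmonizes with /ɯ/ ([-round]) → [ɯ]
/y/ harmonizes with /ɯ/ ([-round]) → [i]

[ɯzɯgi]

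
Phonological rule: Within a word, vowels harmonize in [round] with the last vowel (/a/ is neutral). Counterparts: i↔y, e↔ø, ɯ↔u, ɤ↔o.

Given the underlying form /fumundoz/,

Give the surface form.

[fumundoz]

no segment meets the rule's conditions; no change.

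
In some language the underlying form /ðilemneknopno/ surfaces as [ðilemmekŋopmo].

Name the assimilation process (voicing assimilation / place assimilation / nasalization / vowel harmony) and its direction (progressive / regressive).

/n/→[m] /n/→[ŋ] /n/→[m].
Each target copies a feature from the preceding segment, so the direction is progressive.

place assimilation, progressive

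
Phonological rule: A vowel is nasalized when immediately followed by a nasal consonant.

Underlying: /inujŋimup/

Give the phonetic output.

/i/ before nasal /n/ → [ĩ]
/i/ before nasal /m/ → [ĩ]

[ĩnujŋĩmup]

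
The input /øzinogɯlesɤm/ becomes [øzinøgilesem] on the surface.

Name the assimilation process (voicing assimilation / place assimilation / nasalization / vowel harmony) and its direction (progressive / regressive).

vowel harmony, progressive

/o/→[ø] /ɯ/→[i] /ɤ/→[e].
Vowels agree with the first vowel, so the harmony is progressive.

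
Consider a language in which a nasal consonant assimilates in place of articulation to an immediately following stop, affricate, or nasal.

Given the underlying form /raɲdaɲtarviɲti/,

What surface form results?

[randantarvinti]

/ɲ/ before /d/ (alveolar) → [n]
/ɲ/ before /t/ (alveolar) → [n]
/ɲ/ before /t/ (alveolar) → [n]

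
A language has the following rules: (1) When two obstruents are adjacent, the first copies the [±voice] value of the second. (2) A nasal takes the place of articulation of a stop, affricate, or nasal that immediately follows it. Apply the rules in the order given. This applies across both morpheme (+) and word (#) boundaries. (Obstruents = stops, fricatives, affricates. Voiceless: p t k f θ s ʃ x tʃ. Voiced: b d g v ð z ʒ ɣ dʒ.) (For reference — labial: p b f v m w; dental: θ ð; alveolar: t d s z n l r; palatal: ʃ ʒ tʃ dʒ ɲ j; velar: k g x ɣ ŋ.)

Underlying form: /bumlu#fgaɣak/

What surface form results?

[bumlu#vgaɣak]

Rule 1: /f/ before /g/ (voiced) → [v]
After rule 1: bumlu#vgaɣak
Rule 2: no segment meets the rule's conditions; no change.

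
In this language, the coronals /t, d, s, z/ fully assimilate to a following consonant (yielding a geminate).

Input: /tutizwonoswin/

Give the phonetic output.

/z/ before /w/ → [w] (total assimilation)
/s/ before /w/ → [w] (total assimilation)

[tutiwwonowwin]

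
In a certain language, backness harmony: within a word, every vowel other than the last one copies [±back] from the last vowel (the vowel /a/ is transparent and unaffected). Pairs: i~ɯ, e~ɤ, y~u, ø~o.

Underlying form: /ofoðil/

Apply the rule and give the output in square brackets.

[øføðil]

/o/ harmonizes with /i/ ([-back]) → [ø]
/o/ harmonizes with /i/ ([-back]) → [ø]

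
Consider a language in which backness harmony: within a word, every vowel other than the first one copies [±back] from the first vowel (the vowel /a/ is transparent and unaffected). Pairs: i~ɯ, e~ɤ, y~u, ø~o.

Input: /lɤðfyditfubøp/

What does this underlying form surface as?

[lɤðfudɯtfubop]

/y/ harmonizes with /ɤ/ ([+back]) → [u]
/i/ harmonizes with /ɤ/ ([+back]) → [ɯ]
/ø/ harmonizes with /ɤ/ ([+back]) → [o]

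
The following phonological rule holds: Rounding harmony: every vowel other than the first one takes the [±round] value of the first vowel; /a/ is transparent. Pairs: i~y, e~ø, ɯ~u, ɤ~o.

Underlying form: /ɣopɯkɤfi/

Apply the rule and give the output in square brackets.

[ɣopukofy]

/ɯ/ harmonizes with /o/ ([+round]) → [u]
/ɤ/ harmonizes with /o/ ([+round]) → [o]
/i/ harmonizes with /o/ ([+round]) → [y]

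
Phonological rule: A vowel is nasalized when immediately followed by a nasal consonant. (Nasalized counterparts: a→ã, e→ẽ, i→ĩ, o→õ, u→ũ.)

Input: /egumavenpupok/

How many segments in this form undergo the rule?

2

/u/ before nasal /m/ → [ũ]
/e/ before nasal /n/ → [ẽ]
2 segments change.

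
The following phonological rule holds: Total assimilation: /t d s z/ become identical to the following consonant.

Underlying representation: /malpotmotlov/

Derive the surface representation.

/t/ before /m/ → [m] (total assimilation)
/t/ before /l/ → [l] (total assimilation)

[malpommollov]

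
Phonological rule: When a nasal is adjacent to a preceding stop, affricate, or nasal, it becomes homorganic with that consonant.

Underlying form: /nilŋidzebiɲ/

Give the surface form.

[nilŋidzebiɲ]

no segment meets the rule's conditions; no change.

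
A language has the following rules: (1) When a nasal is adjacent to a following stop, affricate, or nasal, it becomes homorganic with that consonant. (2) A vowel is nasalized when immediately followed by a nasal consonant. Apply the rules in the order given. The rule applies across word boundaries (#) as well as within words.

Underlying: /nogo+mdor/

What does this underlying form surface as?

Rule 1: /m/ before /d/ (alveolar) → [n]
After rule 1: nogo+ndor
Rule 2: /o/ before nasal /n/ → [õ]

[nogõ+ndor]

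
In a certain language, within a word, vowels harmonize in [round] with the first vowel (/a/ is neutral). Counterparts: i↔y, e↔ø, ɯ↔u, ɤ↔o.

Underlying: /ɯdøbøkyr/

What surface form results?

[ɯdebekir]

/ø/ harmonizes with /ɯ/ ([-round]) → [e]
/ø/ harmonizes with /ɯ/ ([-round]) → [e]
/y/ harmonizes with /ɯ/ ([-round]) → [i]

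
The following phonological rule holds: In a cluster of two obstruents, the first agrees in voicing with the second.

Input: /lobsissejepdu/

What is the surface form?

/b/ before /s/ (voiceless) → [p]
/p/ before /d/ (voiced) → [b]

[lopsissejebdu]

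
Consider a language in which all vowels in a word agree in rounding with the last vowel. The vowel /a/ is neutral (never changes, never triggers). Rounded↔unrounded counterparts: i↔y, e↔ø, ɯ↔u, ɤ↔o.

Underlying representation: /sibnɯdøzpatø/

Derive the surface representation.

[sybnudøzpatø]

/i/ harmonizes with /ø/ ([+round]) → [y]
/ɯ/ harmonizes with /ø/ ([+round]) → [u]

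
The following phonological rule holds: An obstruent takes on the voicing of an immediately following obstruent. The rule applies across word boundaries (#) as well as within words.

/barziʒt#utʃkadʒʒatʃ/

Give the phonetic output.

[barziʃt#utʃkadʒʒatʃ]

/ʒ/ before /t/ (voiceless) → [ʃ]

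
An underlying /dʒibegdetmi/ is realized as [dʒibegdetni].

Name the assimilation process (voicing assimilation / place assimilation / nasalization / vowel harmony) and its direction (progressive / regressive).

place assimilation, progressive

/m/→[n].
Each target copies a feature from the preceding segment, so the direction is progressive.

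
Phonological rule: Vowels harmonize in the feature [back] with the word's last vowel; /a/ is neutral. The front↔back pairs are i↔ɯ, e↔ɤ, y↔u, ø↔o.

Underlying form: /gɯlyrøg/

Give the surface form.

[gilyrøg]

/ɯ/ harmonizes with /ø/ ([-back]) → [i]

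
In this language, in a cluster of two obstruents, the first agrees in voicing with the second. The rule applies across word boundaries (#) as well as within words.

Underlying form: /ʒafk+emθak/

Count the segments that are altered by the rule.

0

No segment meets the rule's conditions.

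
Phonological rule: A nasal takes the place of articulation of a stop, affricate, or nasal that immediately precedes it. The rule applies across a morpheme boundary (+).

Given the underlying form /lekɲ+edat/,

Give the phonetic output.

/ɲ/ after /k/ (velar) → [ŋ]

[lekŋ+edat]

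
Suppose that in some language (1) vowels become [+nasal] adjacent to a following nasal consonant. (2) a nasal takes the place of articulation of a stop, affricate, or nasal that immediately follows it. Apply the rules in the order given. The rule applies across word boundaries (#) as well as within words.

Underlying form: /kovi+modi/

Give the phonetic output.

[kovĩ+modi]

Rule 1: /i/ before nasal /m/ → [ĩ]
After rule 1: kovĩ+modi
Rule 2: no segment meets the rule's conditions; no change.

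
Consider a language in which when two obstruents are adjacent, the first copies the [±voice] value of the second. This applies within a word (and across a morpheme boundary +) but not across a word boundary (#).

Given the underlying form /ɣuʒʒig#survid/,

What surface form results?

[ɣuʒʒig#survid]

no segment meets the rule's conditions; no change.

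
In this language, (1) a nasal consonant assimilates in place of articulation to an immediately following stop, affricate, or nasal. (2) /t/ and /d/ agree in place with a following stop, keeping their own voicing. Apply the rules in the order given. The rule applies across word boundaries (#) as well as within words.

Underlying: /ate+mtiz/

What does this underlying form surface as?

[ate+ntiz]

Rule 1: /m/ before /t/ (alveolar) → [n]
After rule 1: ate+ntiz
Rule 2: no segment meets the rule's conditions; no change.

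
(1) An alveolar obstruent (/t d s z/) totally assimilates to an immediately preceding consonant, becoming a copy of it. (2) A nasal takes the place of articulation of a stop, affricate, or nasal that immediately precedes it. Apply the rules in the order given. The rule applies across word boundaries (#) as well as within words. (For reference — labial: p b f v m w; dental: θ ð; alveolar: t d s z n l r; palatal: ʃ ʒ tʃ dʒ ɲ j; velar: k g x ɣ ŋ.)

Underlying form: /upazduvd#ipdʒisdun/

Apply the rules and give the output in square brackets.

Rule 1: /d/ after /z/ → [z] (total assimilation)
Rule 1: /d/ after /v/ → [v] (total assimilation)
Rule 1: /d/ after /s/ → [s] (total assimilation)
After rule 1: upazzuvv#ipdʒissun
Rule 2: no segment meets the rule's conditions; no change.

[upazzuvv#ipdʒissun]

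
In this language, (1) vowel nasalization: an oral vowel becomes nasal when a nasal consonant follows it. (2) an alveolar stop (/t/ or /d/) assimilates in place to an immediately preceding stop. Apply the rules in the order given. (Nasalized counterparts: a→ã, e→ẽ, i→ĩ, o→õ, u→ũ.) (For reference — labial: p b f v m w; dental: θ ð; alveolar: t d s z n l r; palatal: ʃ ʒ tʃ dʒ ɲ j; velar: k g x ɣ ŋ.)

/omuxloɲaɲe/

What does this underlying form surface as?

Rule 1: /o/ before nasal /m/ → [õ]
Rule 1: /o/ before nasal /ɲ/ → [õ]
Rule 1: /a/ before nasal /ɲ/ → [ã]
After rule 1: õmuxlõɲãɲe
Rule 2: no segment meets the rule's conditions; no change.

[õmuxlõɲãɲe]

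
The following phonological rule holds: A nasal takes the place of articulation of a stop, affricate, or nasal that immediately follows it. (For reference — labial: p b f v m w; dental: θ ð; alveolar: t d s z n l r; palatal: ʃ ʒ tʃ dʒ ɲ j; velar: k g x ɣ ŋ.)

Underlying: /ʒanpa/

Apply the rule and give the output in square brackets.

/n/ before /p/ (labial) → [m]

[ʒampa]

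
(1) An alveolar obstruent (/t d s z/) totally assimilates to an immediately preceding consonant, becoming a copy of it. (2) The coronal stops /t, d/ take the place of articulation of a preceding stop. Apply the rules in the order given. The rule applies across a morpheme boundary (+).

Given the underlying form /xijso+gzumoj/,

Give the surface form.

[xijjo+ggumoj]

Rule 1: /s/ after /j/ → [j] (total assimilation)
Rule 1: /z/ after /g/ → [g] (total assimilation)
After rule 1: xijjo+ggumoj
Rule 2: no segment meets the rule's conditions; no change.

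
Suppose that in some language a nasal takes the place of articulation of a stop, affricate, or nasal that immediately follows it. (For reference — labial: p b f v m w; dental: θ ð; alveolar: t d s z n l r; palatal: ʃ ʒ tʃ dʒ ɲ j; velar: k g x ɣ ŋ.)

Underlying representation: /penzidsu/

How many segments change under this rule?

0

No segment meets the rule's conditions.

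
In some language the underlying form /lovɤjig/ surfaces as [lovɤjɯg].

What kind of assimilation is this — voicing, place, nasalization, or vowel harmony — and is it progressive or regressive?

vowel harmony, progressive

/i/→[ɯ].
Vowels agree with the first vowel, so the harmony is progressive.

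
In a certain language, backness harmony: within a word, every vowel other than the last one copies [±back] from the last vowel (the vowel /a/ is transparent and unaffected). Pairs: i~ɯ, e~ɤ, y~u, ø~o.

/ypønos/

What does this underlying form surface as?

[uponos]

/y/ harmonizes with /o/ ([+back]) → [u]
/ø/ harmonizes with /o/ ([+back]) → [o]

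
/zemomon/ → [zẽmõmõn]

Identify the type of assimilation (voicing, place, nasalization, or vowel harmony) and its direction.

/e/→[ẽ] /o/→[õ] /o/→[õ].
Each target copies a feature from the following segment, so the direction is regressive.

nasalization, regressive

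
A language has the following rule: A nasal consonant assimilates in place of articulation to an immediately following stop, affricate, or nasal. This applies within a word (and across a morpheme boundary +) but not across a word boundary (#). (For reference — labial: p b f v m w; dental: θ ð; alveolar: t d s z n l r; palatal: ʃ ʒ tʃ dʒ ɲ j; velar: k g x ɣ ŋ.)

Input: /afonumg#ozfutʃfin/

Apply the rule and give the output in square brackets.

[afonuŋg#ozfutʃfin]

/m/ before /g/ (velar) → [ŋ]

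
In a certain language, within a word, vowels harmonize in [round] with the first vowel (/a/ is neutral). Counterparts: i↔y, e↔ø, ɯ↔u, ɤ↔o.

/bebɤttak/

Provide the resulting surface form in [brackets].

no segment meets the rule's conditions; no change.

[bebɤttak]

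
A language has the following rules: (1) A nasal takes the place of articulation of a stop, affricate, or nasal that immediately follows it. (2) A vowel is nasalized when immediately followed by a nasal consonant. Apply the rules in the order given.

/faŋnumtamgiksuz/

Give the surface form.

[fãnnũntãŋgiksuz]

Rule 1: /ŋ/ before /n/ (alveolar) → [n]
Rule 1: /m/ before /t/ (alveolar) → [n]
Rule 1: /m/ before /g/ (velar) → [ŋ]
After rule 1: fannuntaŋgiksuz
Rule 2: /a/ before nasal /n/ → [ã]
Rule 2: /u/ before nasal /n/ → [ũ]
Rule 2: /a/ before nasal /ŋ/ → [ã]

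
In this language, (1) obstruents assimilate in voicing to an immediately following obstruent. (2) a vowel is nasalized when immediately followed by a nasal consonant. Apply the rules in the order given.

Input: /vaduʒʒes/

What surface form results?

Rule 1: no segment meets the rule's conditions; no change.
After rule 1: vaduʒʒes
Rule 2: no segment meets the rule's conditions; no change.

[vaduʒʒes]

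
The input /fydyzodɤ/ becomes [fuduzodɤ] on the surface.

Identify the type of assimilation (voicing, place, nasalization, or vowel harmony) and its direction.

/y/→[u] /y/→[u].
Vowels agree with the last vowel, so the harmony is regressive.

vowel harmony, regressive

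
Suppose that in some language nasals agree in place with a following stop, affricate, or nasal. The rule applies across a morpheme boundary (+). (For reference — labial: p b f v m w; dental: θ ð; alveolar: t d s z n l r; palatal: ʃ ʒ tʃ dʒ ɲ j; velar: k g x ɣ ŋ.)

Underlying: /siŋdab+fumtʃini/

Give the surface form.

[sindab+fuɲtʃini]

/ŋ/ before /d/ (alveolar) → [n]
/m/ before /tʃ/ (palatal) → [ɲ]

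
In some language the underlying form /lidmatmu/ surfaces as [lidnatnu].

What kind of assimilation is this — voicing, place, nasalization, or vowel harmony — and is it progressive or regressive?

place assimilation, progressive

/m/→[n] /m/→[n].
Each target copies a feature from the preceding segment, so the direction is progressive.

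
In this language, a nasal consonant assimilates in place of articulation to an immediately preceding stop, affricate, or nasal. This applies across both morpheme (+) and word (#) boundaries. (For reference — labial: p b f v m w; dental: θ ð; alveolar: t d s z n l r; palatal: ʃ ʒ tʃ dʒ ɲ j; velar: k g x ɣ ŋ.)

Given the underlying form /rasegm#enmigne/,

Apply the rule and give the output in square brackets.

/m/ after /g/ (velar) → [ŋ]
/m/ after /n/ (alveolar) → [n]
/n/ after /g/ (velar) → [ŋ]

[rasegŋ#ennigŋe]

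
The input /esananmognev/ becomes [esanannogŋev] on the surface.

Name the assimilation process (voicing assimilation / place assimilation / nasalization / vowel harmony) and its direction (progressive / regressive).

place assimilation, progressive

/m/→[n] /n/→[ŋ].
Each target copies a feature from the preceding segment, so the direction is progressive.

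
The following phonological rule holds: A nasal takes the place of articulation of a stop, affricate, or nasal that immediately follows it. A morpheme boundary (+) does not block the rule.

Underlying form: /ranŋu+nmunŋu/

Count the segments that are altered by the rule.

3

/n/ before /ŋ/ (velar) → [ŋ]
/n/ before /m/ (labial) → [m]
/n/ before /ŋ/ (velar) → [ŋ]
3 segments change.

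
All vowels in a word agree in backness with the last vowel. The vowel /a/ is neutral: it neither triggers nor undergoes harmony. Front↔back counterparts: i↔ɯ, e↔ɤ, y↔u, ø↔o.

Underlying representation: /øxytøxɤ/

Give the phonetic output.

/ø/ harmonizes with /ɤ/ ([+back]) → [o]
/y/ harmonizes with /ɤ/ ([+back]) → [u]
/ø/ harmonizes with /ɤ/ ([+back]) → [o]

[oxutoxɤ]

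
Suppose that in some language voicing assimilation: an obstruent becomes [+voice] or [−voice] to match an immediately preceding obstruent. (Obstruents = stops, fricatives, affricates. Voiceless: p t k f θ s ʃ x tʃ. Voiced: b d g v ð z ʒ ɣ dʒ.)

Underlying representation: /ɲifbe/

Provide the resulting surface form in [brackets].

/b/ after /f/ (voiceless) → [p]

[ɲifpe]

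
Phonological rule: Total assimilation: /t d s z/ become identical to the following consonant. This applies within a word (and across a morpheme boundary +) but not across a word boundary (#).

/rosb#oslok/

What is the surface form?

[robb#ollok]

/s/ before /b/ → [b] (total assimilation)
/s/ before /l/ → [l] (total assimilation)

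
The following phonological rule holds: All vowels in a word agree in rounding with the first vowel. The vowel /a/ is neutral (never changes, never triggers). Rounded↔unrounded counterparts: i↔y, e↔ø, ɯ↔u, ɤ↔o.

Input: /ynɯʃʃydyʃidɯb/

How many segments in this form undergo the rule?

/ɯ/ harmonizes with /y/ ([+round]) → [u]
/i/ harmonizes with /y/ ([+round]) → [y]
/ɯ/ harmonizes with /y/ ([+round]) → [u]
3 segments change.

3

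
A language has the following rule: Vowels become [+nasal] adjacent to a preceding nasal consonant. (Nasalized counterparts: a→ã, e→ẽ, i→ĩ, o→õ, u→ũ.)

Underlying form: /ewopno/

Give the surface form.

/o/ after nasal /n/ → [õ]

[ewopnõ]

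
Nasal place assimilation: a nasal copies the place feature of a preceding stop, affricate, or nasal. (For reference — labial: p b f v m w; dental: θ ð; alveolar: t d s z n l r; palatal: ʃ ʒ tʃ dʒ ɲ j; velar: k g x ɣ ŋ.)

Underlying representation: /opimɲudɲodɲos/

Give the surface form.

/ɲ/ after /m/ (labial) → [m]
/ɲ/ after /d/ (alveolar) → [n]
/ɲ/ after /d/ (alveolar) → [n]

[opimmudnodnos]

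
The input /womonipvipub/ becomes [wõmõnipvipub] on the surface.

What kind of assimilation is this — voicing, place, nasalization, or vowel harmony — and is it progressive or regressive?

nasalization, regressive

/o/→[õ] /o/→[õ].
Each target copies a feature from the following segment, so the direction is regressive.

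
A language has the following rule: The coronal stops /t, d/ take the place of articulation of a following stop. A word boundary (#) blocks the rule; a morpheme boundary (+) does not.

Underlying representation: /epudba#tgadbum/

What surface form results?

[epubba#kgabbum]

/d/ before /b/ (labial) → [b]
/t/ before /g/ (velar) → [k]
/d/ before /b/ (labial) → [b]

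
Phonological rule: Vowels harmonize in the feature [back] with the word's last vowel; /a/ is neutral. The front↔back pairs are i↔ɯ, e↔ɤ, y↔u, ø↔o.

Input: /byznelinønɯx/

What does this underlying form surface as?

[buznɤlɯnonɯx]

/y/ harmonizes with /ɯ/ ([+back]) → [u]
/e/ harmonizes with /ɯ/ ([+back]) → [ɤ]
/i/ harmonizes with /ɯ/ ([+back]) → [ɯ]
/ø/ harmonizes with /ɯ/ ([+back]) → [o]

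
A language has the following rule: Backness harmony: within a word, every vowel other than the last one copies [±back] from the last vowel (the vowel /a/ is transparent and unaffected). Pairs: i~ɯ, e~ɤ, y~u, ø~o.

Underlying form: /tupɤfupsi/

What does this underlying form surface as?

[typefypsi]

/u/ harmonizes with /i/ ([-back]) → [y]
/ɤ/ harmonizes with /i/ ([-back]) → [e]
/u/ harmonizes with /i/ ([-back]) → [y]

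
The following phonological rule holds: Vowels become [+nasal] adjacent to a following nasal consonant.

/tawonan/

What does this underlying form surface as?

/o/ before nasal /n/ → [õ]
/a/ before nasal /n/ → [ã]

[tawõnãn]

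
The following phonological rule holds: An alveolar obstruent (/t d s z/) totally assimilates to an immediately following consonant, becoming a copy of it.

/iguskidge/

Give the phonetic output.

/s/ before /k/ → [k] (total assimilation)
/d/ before /g/ → [g] (total assimilation)

[igukkigge]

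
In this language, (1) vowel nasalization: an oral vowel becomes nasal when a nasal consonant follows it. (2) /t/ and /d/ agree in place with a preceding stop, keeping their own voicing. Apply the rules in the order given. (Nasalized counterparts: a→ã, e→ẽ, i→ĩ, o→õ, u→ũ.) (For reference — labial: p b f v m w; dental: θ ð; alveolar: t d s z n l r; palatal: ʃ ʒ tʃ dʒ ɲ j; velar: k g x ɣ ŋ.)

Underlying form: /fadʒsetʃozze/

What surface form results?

Rule 1: no segment meets the rule's conditions; no change.
After rule 1: fadʒsetʃozze
Rule 2: no segment meets the rule's conditions; no change.

[fadʒsetʃozze]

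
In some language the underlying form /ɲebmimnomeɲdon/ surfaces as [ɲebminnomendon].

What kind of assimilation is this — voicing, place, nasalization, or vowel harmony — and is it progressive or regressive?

place assimilation, regressive

/m/→[n] /ɲ/→[n].
Each target copies a feature from the following segment, so the direction is regressive.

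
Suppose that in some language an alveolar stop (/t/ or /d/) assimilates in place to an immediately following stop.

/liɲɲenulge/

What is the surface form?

[liɲɲenulge]

no segment meets the rule's conditions; no change.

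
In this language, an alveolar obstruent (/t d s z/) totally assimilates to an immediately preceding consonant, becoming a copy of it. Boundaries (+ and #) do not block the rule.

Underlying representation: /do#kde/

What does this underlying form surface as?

[do#kke]

/d/ after /k/ → [k] (total assimilation)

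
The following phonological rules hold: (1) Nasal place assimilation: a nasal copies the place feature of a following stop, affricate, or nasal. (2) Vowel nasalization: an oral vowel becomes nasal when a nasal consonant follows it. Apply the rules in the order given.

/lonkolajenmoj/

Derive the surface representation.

[lõŋkolajẽmmoj]

Rule 1: /n/ before /k/ (velar) → [ŋ]
Rule 1: /n/ before /m/ (labial) → [m]
After rule 1: loŋkolajemmoj
Rule 2: /o/ before nasal /ŋ/ → [õ]
Rule 2: /e/ before nasal /m/ → [ẽ]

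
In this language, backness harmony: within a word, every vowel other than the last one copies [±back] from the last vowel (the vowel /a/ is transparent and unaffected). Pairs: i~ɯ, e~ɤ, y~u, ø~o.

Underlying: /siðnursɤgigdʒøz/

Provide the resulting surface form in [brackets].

/u/ harmonizes with /ø/ ([-back]) → [y]
/ɤ/ harmonizes with /ø/ ([-back]) → [e]

[siðnyrsegigdʒøz]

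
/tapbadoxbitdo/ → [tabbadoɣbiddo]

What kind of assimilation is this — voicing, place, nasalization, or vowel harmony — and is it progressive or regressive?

/p/→[b] /x/→[ɣ] /t/→[d].
Each target copies a feature from the following segment, so the direction is regressive.

voicing assimilation, regressive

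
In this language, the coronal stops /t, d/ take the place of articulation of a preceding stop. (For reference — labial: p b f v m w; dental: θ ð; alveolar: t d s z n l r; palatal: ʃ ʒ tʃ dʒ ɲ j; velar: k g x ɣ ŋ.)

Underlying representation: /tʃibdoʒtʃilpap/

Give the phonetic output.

/d/ after /b/ (labial) → [b]

[tʃibboʒtʃilpap]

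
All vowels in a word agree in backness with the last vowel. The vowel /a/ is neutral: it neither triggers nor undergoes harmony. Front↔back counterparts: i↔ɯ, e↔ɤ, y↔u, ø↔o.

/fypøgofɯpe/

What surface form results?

[fypøgøfipe]

/o/ harmonizes with /e/ ([-back]) → [ø]
/ɯ/ harmonizes with /e/ ([-back]) → [i]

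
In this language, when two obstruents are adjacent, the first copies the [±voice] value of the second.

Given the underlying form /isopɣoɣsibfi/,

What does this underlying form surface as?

/p/ before /ɣ/ (voiced) → [b]
/ɣ/ before /s/ (voiceless) → [x]
/b/ before /f/ (voiceless) → [p]

[isobɣoxsipfi]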